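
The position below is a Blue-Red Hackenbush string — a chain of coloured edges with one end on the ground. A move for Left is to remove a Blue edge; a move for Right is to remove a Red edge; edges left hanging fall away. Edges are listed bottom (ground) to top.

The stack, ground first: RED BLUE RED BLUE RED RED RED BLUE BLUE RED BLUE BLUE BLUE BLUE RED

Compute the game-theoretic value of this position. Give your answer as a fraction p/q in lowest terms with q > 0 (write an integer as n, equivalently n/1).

-11843/16384

v(R) = { ∅ | 0 } so -1
v(RB) = { -1 | 0 } so -1/2
v(RBR) = { -1 | -1/2 0 } so -3/4
v(RBRB) = { -1 -3/4 | -1/2 0 } so -5/8
v(RBRBR) = { -1 -3/4 | -5/8 -1/2 0 } so -11/16
v(RBRBRR) = { -1 -3/4 | -11/16 -5/8 -1/2 0 } so -23/32
v(RBRBRRR) = { -1 -3/4 | -23/32 -11/16 -5/8 -1/2 0 } so -47/64
v(RBRBRRRB) = { -1 -3/4 -47/64 | -23/32 -11/16 -5/8 -1/2 0 } so -93/128
v(RBRBRRRBB) = { -1 -3/4 -47/64 -93/128 | -23/32 -11/16 -5/8 -1/2 0 } so -185/256
v(RBRBRRRBBR) = { -1 -3/4 -47/64 -93/128 | -185/256 -23/32 -11/16 -5/8 -1/2 0 } so -371/512
v(RBRBRRRBBRB) = { -1 -3/4 -47/64 -93/128 -371/512 | -185/256 -23/32 -11/16 -5/8 -1/2 0 } so -741/1024
v(RBRBRRRBBRBB) = { -1 -3/4 -47/64 -93/128 -371/512 -741/1024 | -185/256 -23/32 -11/16 -5/8 -1/2 0 } so -1481/2048
v(RBRBRRRBBRBBB) = { -1 -3/4 -47/64 -93/128 -371/512 -741/1024 -1481/2048 | -185/256 -23/32 -11/16 -5/8 -1/2 0 } so -2961/4096
v(RBRBRRRBBRBBBB) = { -1 -3/4 -47/64 -93/128 -371/512 -741/1024 -1481/2048 -2961/4096 | -185/256 -23/32 -11/16 -5/8 -1/2 0 } so -5921/8192
v(RBRBRRRBBRBBBBR) = { -1 -3/4 -47/64 -93/128 -371/512 -741/1024 -1481/2048 -2961/4096 | -5921/8192 -185/256 -23/32 -11/16 -5/8 -1/2 0 } so -11843/16384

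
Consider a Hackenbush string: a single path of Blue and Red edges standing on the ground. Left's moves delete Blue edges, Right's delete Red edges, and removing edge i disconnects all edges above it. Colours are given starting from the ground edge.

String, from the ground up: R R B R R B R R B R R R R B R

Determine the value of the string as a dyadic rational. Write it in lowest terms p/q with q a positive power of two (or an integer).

R: Left { none }, Right { 0 } gives simplest -1
RR: Left { none }, Right { -1,0 } gives simplest -2
RRB: Left { -2 }, Right { -1,0 } gives simplest -3/2
RRBR: Left { -2 }, Right { -3/2,-1,0 } gives simplest -7/4
RRBRR: Left { -2 }, Right { -7/4,-3/2,-1,0 } gives simplest -15/8
RRBRRB: Left { -2,-15/8 }, Right { -7/4,-3/2,-1,0 } gives simplest -29/16
RRBRRBR: Left { -2,-15/8 }, Right { -29/16,-7/4,-3/2,-1,0 } gives simplest -59/32
RRBRRBRR: Left { -2,-15/8 }, Right { -59/32,-29/16,-7/4,-3/2,-1,0 } gives simplest -119/64
RRBRRBRRB: Left { -2,-15/8,-119/64 }, Right { -59/32,-29/16,-7/4,-3/2,-1,0 } gives simplest -237/128
RRBRRBRRBR: Left { -2,-15/8,-119/64 }, Right { -237/128,-59/32,-29/16,-7/4,-3/2,-1,0 } gives simplest -475/256
RRBRRBRRBRR: Left { -2,-15/8,-119/64 }, Right { -475/256,-237/128,-59/32,-29/16,-7/4,-3/2,-1,0 } gives simplest -951/512
RRBRRBRRBRRR: Left { -2,-15/8,-119/64 }, Right { -951/512,-475/256,-237/128,-59/32,-29/16,-7/4,-3/2,-1,0 } gives simplest -1903/1024
RRBRRBRRBRRRR: Left { -2,-15/8,-119/64 }, Right { -1903/1024,-951/512,-475/256,-237/128,-59/32,-29/16,-7/4,-3/2,-1,0 } gives simplest -3807/2048
RRBRRBRRBRRRRB: Left { -2,-15/8,-119/64,-3807/2048 }, Right { -1903/1024,-951/512,-475/256,-237/128,-59/32,-29/16,-7/4,-3/2,-1,0 } gives simplest -7613/4096
RRBRRBRRBRRRRBR: Left { -2,-15/8,-119/64,-3807/2048 }, Right { -7613/4096,-1903/1024,-951/512,-475/256,-237/128,-59/32,-29/16,-7/4,-3/2,-1,0 } gives simplest -15227/8192

-15227/8192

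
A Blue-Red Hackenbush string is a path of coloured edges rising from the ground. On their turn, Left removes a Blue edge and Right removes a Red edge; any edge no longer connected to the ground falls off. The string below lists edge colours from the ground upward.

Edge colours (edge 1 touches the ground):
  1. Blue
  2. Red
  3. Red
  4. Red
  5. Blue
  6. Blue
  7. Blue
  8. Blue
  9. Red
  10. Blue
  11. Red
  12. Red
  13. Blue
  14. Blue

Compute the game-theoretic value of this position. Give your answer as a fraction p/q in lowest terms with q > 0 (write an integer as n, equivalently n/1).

1959/8192

Build g(s[:k]) for k = 1..14, string s = Blue Red Red Red Blue Blue Blue Blue Red Blue Red Red Blue Blue.
1 of 14 · B · max L 0 · min R +∞ — 1
2 of 14 · BR · max L 0 · min R 1 — 1/2
3 of 14 · BRR · max L 0 · min R 1/2 — 1/4
4 of 14 · BRRR · max L 0 · min R 1/4 — 1/8
5 of 14 · BRRRB · max L 1/8 · min R 1/4 — 3/16
6 of 14 · BRRRBB · max L 3/16 · min R 1/4 — 7/32
7 of 14 · BRRRBBB · max L 7/32 · min R 1/4 — 15/64
8 of 14 · BRRRBBBB · max L 15/64 · min R 1/4 — 31/128
9 of 14 · BRRRBBBBR · max L 15/64 · min R 31/128 — 61/256
10 of 14 · BRRRBBBBRB · max L 61/256 · min R 31/128 — 123/512
11 of 14 · BRRRBBBBRBR · max L 61/256 · min R 123/512 — 245/1024
12 of 14 · BRRRBBBBRBRR · max L 61/256 · min R 245/1024 — 489/2048
13 of 14 · BRRRBBBBRBRRB · max L 489/2048 · min R 245/1024 — 979/4096
14 of 14 · BRRRBBBBRBRRBB · max L 979/4096 · min R 245/1024 — 1959/8192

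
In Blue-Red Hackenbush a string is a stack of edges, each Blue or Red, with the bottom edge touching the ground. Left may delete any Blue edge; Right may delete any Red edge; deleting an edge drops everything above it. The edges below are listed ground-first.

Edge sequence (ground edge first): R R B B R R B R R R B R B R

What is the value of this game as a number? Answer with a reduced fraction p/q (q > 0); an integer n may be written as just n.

val(R) = {  | 0 } — -1
val(RR) = {  | -1, 0 } — -2
val(RRB) = { -2 | -1, 0 } — -3/2
val(RRBB) = { -2, -3/2 | -1, 0 } — -5/4
val(RRBBR) = { -2, -3/2 | -5/4, -1, 0 } — -11/8
val(RRBBRR) = { -2, -3/2 | -11/8, -5/4, -1, 0 } — -23/16
val(RRBBRRB) = { -2, -3/2, -23/16 | -11/8, -5/4, -1, 0 } — -45/32
val(RRBBRRBR) = { -2, -3/2, -23/16 | -45/32, -11/8, -5/4, -1, 0 } — -91/64
val(RRBBRRBRR) = { -2, -3/2, -23/16 | -91/64, -45/32, -11/8, -5/4, -1, 0 } — -183/128
val(RRBBRRBRRR) = { -2, -3/2, -23/16 | -183/128, -91/64, -45/32, -11/8, -5/4, -1, 0 } — -367/256
val(RRBBRRBRRRB) = { -2, -3/2, -23/16, -367/256 | -183/128, -91/64, -45/32, -11/8, -5/4, -1, 0 } — -733/512
val(RRBBRRBRRRBR) = { -2, -3/2, -23/16, -367/256 | -733/512, -183/128, -91/64, -45/32, -11/8, -5/4, -1, 0 } — -1467/1024
val(RRBBRRBRRRBRB) = { -2, -3/2, -23/16, -367/256, -1467/1024 | -733/512, -183/128, -91/64, -45/32, -11/8, -5/4, -1, 0 } — -2933/2048
val(RRBBRRBRRRBRBR) = { -2, -3/2, -23/16, -367/256, -1467/1024 | -2933/2048, -733/512, -183/128, -91/64, -45/32, -11/8, -5/4, -1, 0 } — -5867/4096

-5867/4096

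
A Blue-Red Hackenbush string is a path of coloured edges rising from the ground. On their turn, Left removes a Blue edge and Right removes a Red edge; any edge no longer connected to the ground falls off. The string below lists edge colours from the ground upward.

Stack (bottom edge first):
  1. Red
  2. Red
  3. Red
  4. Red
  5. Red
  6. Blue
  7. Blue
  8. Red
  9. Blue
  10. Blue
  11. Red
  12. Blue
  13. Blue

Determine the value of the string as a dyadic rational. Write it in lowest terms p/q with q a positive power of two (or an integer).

-1097/256

Recurse on prefixes of the 13-edge string Red Red Red Red Red Blue Blue Red Blue Blue Red Blue Blue:
step 1: add Red to get R; options L={ none } R={ 0 } → -1
step 2: add Red to get RR; options L={ none } R={ -1 0 } → -2
step 3: add Red to get RRR; options L={ none } R={ -2 -1 0 } → -3
step 4: add Red to get RRRR; options L={ none } R={ -3 -2 -1 0 } → -4
step 5: add Red to get RRRRR; options L={ none } R={ -4 -3 -2 -1 0 } → -5
step 6: add Blue to get RRRRRB; options L={ -5 } R={ -4 -3 -2 -1 0 } → -9/2
step 7: add Blue to get RRRRRBB; options L={ -5 -9/2 } R={ -4 -3 -2 -1 0 } → -17/4
step 8: add Red to get RRRRRBBR; options L={ -5 -9/2 } R={ -17/4 -4 -3 -2 -1 0 } → -35/8
step 9: add Blue to get RRRRRBBRB; options L={ -5 -9/2 -35/8 } R={ -17/4 -4 -3 -2 -1 0 } → -69/16
step 10: add Blue to get RRRRRBBRBB; options L={ -5 -9/2 -35/8 -69/16 } R={ -17/4 -4 -3 -2 -1 0 } → -137/32
step 11: add Red to get RRRRRBBRBBR; options L={ -5 -9/2 -35/8 -69/16 } R={ -137/32 -17/4 -4 -3 -2 -1 0 } → -275/64
step 12: add Blue to get RRRRRBBRBBRB; options L={ -5 -9/2 -35/8 -69/16 -275/64 } R={ -137/32 -17/4 -4 -3 -2 -1 0 } → -549/128
step 13: add Blue to get RRRRRBBRBBRBB; options L={ -5 -9/2 -35/8 -69/16 -275/64 -549/128 } R={ -137/32 -17/4 -4 -3 -2 -1 0 } → -1097/256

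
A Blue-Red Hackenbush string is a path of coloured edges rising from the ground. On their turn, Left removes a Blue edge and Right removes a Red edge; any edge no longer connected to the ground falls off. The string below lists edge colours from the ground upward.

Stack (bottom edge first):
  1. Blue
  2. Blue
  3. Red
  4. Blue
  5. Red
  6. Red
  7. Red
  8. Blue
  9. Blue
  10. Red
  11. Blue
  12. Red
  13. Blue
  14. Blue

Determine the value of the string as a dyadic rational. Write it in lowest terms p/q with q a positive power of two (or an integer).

6359/4096

Build v(s[:k]) for k = 1..14, string s = Blue Blue Red Blue Red Red Red Blue Blue Red Blue Red Blue Blue.
v_1 [B]  L=[0]  R=[∅]  -> 1
v_2 [BB]  L=[0; 1]  R=[∅]  -> 2
v_3 [BBR]  L=[0; 1]  R=[2]  -> 3/2
v_4 [BBRB]  L=[0; 1; 3/2]  R=[2]  -> 7/4
v_5 [BBRBR]  L=[0; 1; 3/2]  R=[7/4; 2]  -> 13/8
v_6 [BBRBRR]  L=[0; 1; 3/2]  R=[13/8; 7/4; 2]  -> 25/16
v_7 [BBRBRRR]  L=[0; 1; 3/2]  R=[25/16; 13/8; 7/4; 2]  -> 49/32
v_8 [BBRBRRRB]  L=[0; 1; 3/2; 49/32]  R=[25/16; 13/8; 7/4; 2]  -> 99/64
v_9 [BBRBRRRBB]  L=[0; 1; 3/2; 49/32; 99/64]  R=[25/16; 13/8; 7/4; 2]  -> 199/128
v_10 [BBRBRRRBBR]  L=[0; 1; 3/2; 49/32; 99/64]  R=[199/128; 25/16; 13/8; 7/4; 2]  -> 397/256
v_11 [BBRBRRRBBRB]  L=[0; 1; 3/2; 49/32; 99/64; 397/256]  R=[199/128; 25/16; 13/8; 7/4; 2]  -> 795/512
v_12 [BBRBRRRBBRBR]  L=[0; 1; 3/2; 49/32; 99/64; 397/256]  R=[795/512; 199/128; 25/16; 13/8; 7/4; 2]  -> 1589/1024
v_13 [BBRBRRRBBRBRB]  L=[0; 1; 3/2; 49/32; 99/64; 397/256; 1589/1024]  R=[795/512; 199/128; 25/16; 13/8; 7/4; 2]  -> 3179/2048
v_14 [BBRBRRRBBRBRBB]  L=[0; 1; 3/2; 49/32; 99/64; 397/256; 1589/1024; 3179/2048]  R=[795/512; 199/128; 25/16; 13/8; 7/4; 2]  -> 6359/4096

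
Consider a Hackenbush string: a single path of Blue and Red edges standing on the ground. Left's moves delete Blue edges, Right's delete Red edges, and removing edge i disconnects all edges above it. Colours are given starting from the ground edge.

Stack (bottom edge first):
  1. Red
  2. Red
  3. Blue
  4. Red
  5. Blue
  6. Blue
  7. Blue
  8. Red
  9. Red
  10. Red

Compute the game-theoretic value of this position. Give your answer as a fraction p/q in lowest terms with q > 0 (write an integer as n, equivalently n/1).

-399/256

Build val(s[:k]) for k = 1..10, string s = Red Red Blue Red Blue Blue Blue Red Red Red.
step 1: add Red to get R; options L={ (no moves) } R={ 0 } — -1
step 2: add Red to get RR; options L={ (no moves) } R={ -1, 0 } — -2
step 3: add Blue to get RRB; options L={ -2 } R={ -1, 0 } — -3/2
step 4: add Red to get RRBR; options L={ -2 } R={ -3/2, -1, 0 } — -7/4
step 5: add Blue to get RRBRB; options L={ -2, -7/4 } R={ -3/2, -1, 0 } — -13/8
step 6: add Blue to get RRBRBB; options L={ -2, -7/4, -13/8 } R={ -3/2, -1, 0 } — -25/16
step 7: add Blue to get RRBRBBB; options L={ -2, -7/4, -13/8, -25/16 } R={ -3/2, -1, 0 } — -49/32
step 8: add Red to get RRBRBBBR; options L={ -2, -7/4, -13/8, -25/16 } R={ -49/32, -3/2, -1, 0 } — -99/64
step 9: add Red to get RRBRBBBRR; options L={ -2, -7/4, -13/8, -25/16 } R={ -99/64, -49/32, -3/2, -1, 0 } — -199/128
step 10: add Red to get RRBRBBBRRR; options L={ -2, -7/4, -13/8, -25/16 } R={ -199/128, -99/64, -49/32, -3/2, -1, 0 } — -399/256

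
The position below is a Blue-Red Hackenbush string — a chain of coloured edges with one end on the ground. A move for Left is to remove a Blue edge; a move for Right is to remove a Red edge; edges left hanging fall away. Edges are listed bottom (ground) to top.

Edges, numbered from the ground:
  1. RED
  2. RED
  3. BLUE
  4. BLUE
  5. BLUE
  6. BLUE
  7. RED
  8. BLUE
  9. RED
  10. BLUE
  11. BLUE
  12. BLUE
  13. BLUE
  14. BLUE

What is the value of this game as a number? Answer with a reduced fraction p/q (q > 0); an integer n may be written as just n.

-4417/4096

Recurse on prefixes of the 14-edge string RED RED BLUE BLUE BLUE BLUE RED BLUE RED BLUE BLUE BLUE BLUE BLUE:
R: Left {  }, Right { 0 } => simplest -1
RR: Left {  }, Right { -1; 0 } => simplest -2
RRB: Left { -2 }, Right { -1; 0 } => simplest -3/2
RRBB: Left { -2; -3/2 }, Right { -1; 0 } => simplest -5/4
RRBBB: Left { -2; -3/2; -5/4 }, Right { -1; 0 } => simplest -9/8
RRBBBB: Left { -2; -3/2; -5/4; -9/8 }, Right { -1; 0 } => simplest -17/16
RRBBBBR: Left { -2; -3/2; -5/4; -9/8 }, Right { -17/16; -1; 0 } => simplest -35/32
RRBBBBRB: Left { -2; -3/2; -5/4; -9/8; -35/32 }, Right { -17/16; -1; 0 } => simplest -69/64
RRBBBBRBR: Left { -2; -3/2; -5/4; -9/8; -35/32 }, Right { -69/64; -17/16; -1; 0 } => simplest -139/128
RRBBBBRBRB: Left { -2; -3/2; -5/4; -9/8; -35/32; -139/128 }, Right { -69/64; -17/16; -1; 0 } => simplest -277/256
RRBBBBRBRBB: Left { -2; -3/2; -5/4; -9/8; -35/32; -139/128; -277/256 }, Right { -69/64; -17/16; -1; 0 } => simplest -553/512
RRBBBBRBRBBB: Left { -2; -3/2; -5/4; -9/8; -35/32; -139/128; -277/256; -553/512 }, Right { -69/64; -17/16; -1; 0 } => simplest -1105/1024
RRBBBBRBRBBBB: Left { -2; -3/2; -5/4; -9/8; -35/32; -139/128; -277/256; -553/512; -1105/1024 }, Right { -69/64; -17/16; -1; 0 } => simplest -2209/2048
RRBBBBRBRBBBBB: Left { -2; -3/2; -5/4; -9/8; -35/32; -139/128; -277/256; -553/512; -1105/1024; -2209/2048 }, Right { -69/64; -17/16; -1; 0 } => simplest -4417/4096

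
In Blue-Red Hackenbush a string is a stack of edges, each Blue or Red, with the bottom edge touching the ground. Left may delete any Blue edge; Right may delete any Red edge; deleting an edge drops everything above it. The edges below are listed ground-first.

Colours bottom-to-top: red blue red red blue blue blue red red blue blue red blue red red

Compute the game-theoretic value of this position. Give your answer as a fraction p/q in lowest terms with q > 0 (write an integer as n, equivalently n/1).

-12695/16384

Prefix values for red blue red red blue blue blue red red blue blue red blue red red via {L|R} + simplicity:
g(r) = { (no moves) | 0 } gives -1
g(rb) = { -1 | 0 } gives -1/2
g(rbr) = { -1 | -1/2,0 } gives -3/4
g(rbrr) = { -1 | -3/4,-1/2,0 } gives -7/8
g(rbrrb) = { -1,-7/8 | -3/4,-1/2,0 } gives -13/16
g(rbrrbb) = { -1,-7/8,-13/16 | -3/4,-1/2,0 } gives -25/32
g(rbrrbbb) = { -1,-7/8,-13/16,-25/32 | -3/4,-1/2,0 } gives -49/64
g(rbrrbbbr) = { -1,-7/8,-13/16,-25/32 | -49/64,-3/4,-1/2,0 } gives -99/128
g(rbrrbbbrr) = { -1,-7/8,-13/16,-25/32 | -99/128,-49/64,-3/4,-1/2,0 } gives -199/256
g(rbrrbbbrrb) = { -1,-7/8,-13/16,-25/32,-199/256 | -99/128,-49/64,-3/4,-1/2,0 } gives -397/512
g(rbrrbbbrrbb) = { -1,-7/8,-13/16,-25/32,-199/256,-397/512 | -99/128,-49/64,-3/4,-1/2,0 } gives -793/1024
g(rbrrbbbrrbbr) = { -1,-7/8,-13/16,-25/32,-199/256,-397/512 | -793/1024,-99/128,-49/64,-3/4,-1/2,0 } gives -1587/2048
g(rbrrbbbrrbbrb) = { -1,-7/8,-13/16,-25/32,-199/256,-397/512,-1587/2048 | -793/1024,-99/128,-49/64,-3/4,-1/2,0 } gives -3173/4096
g(rbrrbbbrrbbrbr) = { -1,-7/8,-13/16,-25/32,-199/256,-397/512,-1587/2048 | -3173/4096,-793/1024,-99/128,-49/64,-3/4,-1/2,0 } gives -6347/8192
g(rbrrbbbrrbbrbrr) = { -1,-7/8,-13/16,-25/32,-199/256,-397/512,-1587/2048 | -6347/8192,-3173/4096,-793/1024,-99/128,-49/64,-3/4,-1/2,0 } gives -12695/16384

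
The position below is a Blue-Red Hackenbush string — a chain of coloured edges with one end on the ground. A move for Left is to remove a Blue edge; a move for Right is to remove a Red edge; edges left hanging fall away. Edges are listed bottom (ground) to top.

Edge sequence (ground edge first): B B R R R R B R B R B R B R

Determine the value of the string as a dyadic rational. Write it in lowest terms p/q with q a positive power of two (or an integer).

4437/4096

Prefix values for B B R R R R B R B R B R B R via {L|R} + simplicity:
g_1 [B]  L=[0]  R=[none]  → 1
g_2 [BB]  L=[0,1]  R=[none]  → 2
g_3 [BBR]  L=[0,1]  R=[2]  → 3/2
g_4 [BBRR]  L=[0,1]  R=[3/2,2]  → 5/4
g_5 [BBRRR]  L=[0,1]  R=[5/4,3/2,2]  → 9/8
g_6 [BBRRRR]  L=[0,1]  R=[9/8,5/4,3/2,2]  → 17/16
g_7 [BBRRRRB]  L=[0,1,17/16]  R=[9/8,5/4,3/2,2]  → 35/32
g_8 [BBRRRRBR]  L=[0,1,17/16]  R=[35/32,9/8,5/4,3/2,2]  → 69/64
g_9 [BBRRRRBRB]  L=[0,1,17/16,69/64]  R=[35/32,9/8,5/4,3/2,2]  → 139/128
g_10 [BBRRRRBRBR]  L=[0,1,17/16,69/64]  R=[139/128,35/32,9/8,5/4,3/2,2]  → 277/256
g_11 [BBRRRRBRBRB]  L=[0,1,17/16,69/64,277/256]  R=[139/128,35/32,9/8,5/4,3/2,2]  → 555/512
g_12 [BBRRRRBRBRBR]  L=[0,1,17/16,69/64,277/256]  R=[555/512,139/128,35/32,9/8,5/4,3/2,2]  → 1109/1024
g_13 [BBRRRRBRBRBRB]  L=[0,1,17/16,69/64,277/256,1109/1024]  R=[555/512,139/128,35/32,9/8,5/4,3/2,2]  → 2219/2048
g_14 [BBRRRRBRBRBRBR]  L=[0,1,17/16,69/64,277/256,1109/1024]  R=[2219/2048,555/512,139/128,35/32,9/8,5/4,3/2,2]  → 4437/4096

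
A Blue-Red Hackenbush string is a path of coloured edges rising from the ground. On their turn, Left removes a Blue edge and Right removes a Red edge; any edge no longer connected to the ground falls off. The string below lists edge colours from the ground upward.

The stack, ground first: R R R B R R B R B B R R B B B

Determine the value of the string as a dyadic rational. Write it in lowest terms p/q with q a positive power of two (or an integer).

-11569/4096

Recurse on prefixes of the 15-edge string R R R B R R B R B B R R B B B:
step 1: add R to get R; options L={ none } R={ 0 } -> -1
step 2: add R to get RR; options L={ none } R={ -1,0 } -> -2
step 3: add R to get RRR; options L={ none } R={ -2,-1,0 } -> -3
step 4: add B to get RRRB; options L={ -3 } R={ -2,-1,0 } -> -5/2
step 5: add R to get RRRBR; options L={ -3 } R={ -5/2,-2,-1,0 } -> -11/4
step 6: add R to get RRRBRR; options L={ -3 } R={ -11/4,-5/2,-2,-1,0 } -> -23/8
step 7: add B to get RRRBRRB; options L={ -3,-23/8 } R={ -11/4,-5/2,-2,-1,0 } -> -45/16
step 8: add R to get RRRBRRBR; options L={ -3,-23/8 } R={ -45/16,-11/4,-5/2,-2,-1,0 } -> -91/32
step 9: add B to get RRRBRRBRB; options L={ -3,-23/8,-91/32 } R={ -45/16,-11/4,-5/2,-2,-1,0 } -> -181/64
step 10: add B to get RRRBRRBRBB; options L={ -3,-23/8,-91/32,-181/64 } R={ -45/16,-11/4,-5/2,-2,-1,0 } -> -361/128
step 11: add R to get RRRBRRBRBBR; options L={ -3,-23/8,-91/32,-181/64 } R={ -361/128,-45/16,-11/4,-5/2,-2,-1,0 } -> -723/256
step 12: add R to get RRRBRRBRBBRR; options L={ -3,-23/8,-91/32,-181/64 } R={ -723/256,-361/128,-45/16,-11/4,-5/2,-2,-1,0 } -> -1447/512
step 13: add B to get RRRBRRBRBBRRB; options L={ -3,-23/8,-91/32,-181/64,-1447/512 } R={ -723/256,-361/128,-45/16,-11/4,-5/2,-2,-1,0 } -> -2893/1024
step 14: add B to get RRRBRRBRBBRRBB; options L={ -3,-23/8,-91/32,-181/64,-1447/512,-2893/1024 } R={ -723/256,-361/128,-45/16,-11/4,-5/2,-2,-1,0 } -> -5785/2048
step 15: add B to get RRRBRRBRBBRRBBB; options L={ -3,-23/8,-91/32,-181/64,-1447/512,-2893/1024,-5785/2048 } R={ -723/256,-361/128,-45/16,-11/4,-5/2,-2,-1,0 } -> -11569/4096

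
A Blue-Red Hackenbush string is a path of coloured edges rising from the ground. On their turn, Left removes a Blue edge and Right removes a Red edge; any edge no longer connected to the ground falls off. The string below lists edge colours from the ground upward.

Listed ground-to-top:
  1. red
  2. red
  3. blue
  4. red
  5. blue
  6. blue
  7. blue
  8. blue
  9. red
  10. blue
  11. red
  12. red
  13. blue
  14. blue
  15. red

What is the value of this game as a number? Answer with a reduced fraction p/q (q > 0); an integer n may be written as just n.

Recurse on prefixes of the 15-edge string red red blue red blue blue blue blue red blue red red blue blue red:
val(r) = { · | 0 } — -1
val(rr) = { · | -1 0 } — -2
val(rrb) = { -2 | -1 0 } — -3/2
val(rrbr) = { -2 | -3/2 -1 0 } — -7/4
val(rrbrb) = { -2 -7/4 | -3/2 -1 0 } — -13/8
val(rrbrbb) = { -2 -7/4 -13/8 | -3/2 -1 0 } — -25/16
val(rrbrbbb) = { -2 -7/4 -13/8 -25/16 | -3/2 -1 0 } — -49/32
val(rrbrbbbb) = { -2 -7/4 -13/8 -25/16 -49/32 | -3/2 -1 0 } — -97/64
val(rrbrbbbbr) = { -2 -7/4 -13/8 -25/16 -49/32 | -97/64 -3/2 -1 0 } — -195/128
val(rrbrbbbbrb) = { -2 -7/4 -13/8 -25/16 -49/32 -195/128 | -97/64 -3/2 -1 0 } — -389/256
val(rrbrbbbbrbr) = { -2 -7/4 -13/8 -25/16 -49/32 -195/128 | -389/256 -97/64 -3/2 -1 0 } — -779/512
val(rrbrbbbbrbrr) = { -2 -7/4 -13/8 -25/16 -49/32 -195/128 | -779/512 -389/256 -97/64 -3/2 -1 0 } — -1559/1024
val(rrbrbbbbrbrrb) = { -2 -7/4 -13/8 -25/16 -49/32 -195/128 -1559/1024 | -779/512 -389/256 -97/64 -3/2 -1 0 } — -3117/2048
val(rrbrbbbbrbrrbb) = { -2 -7/4 -13/8 -25/16 -49/32 -195/128 -1559/1024 -3117/2048 | -779/512 -389/256 -97/64 -3/2 -1 0 } — -6233/4096
val(rrbrbbbbrbrrbbr) = { -2 -7/4 -13/8 -25/16 -49/32 -195/128 -1559/1024 -3117/2048 | -6233/4096 -779/512 -389/256 -97/64 -3/2 -1 0 } — -12467/8192

-12467/8192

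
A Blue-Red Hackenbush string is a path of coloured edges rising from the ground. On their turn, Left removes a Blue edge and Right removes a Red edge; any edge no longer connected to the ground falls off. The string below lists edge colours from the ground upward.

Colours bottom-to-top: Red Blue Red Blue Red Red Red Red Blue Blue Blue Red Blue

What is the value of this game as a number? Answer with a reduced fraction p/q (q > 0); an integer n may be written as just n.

-3013/4096

Build G(s[:k]) for k = 1..13, string s = Red Blue Red Blue Red Red Red Red Blue Blue Blue Red Blue.
1 of 13 · R · max L −∞ · min R 0 => -1
2 of 13 · RB · max L -1 · min R 0 => -1/2
3 of 13 · RBR · max L -1 · min R -1/2 => -3/4
4 of 13 · RBRB · max L -3/4 · min R -1/2 => -5/8
5 of 13 · RBRBR · max L -3/4 · min R -5/8 => -11/16
6 of 13 · RBRBRR · max L -3/4 · min R -11/16 => -23/32
7 of 13 · RBRBRRR · max L -3/4 · min R -23/32 => -47/64
8 of 13 · RBRBRRRR · max L -3/4 · min R -47/64 => -95/128
9 of 13 · RBRBRRRRB · max L -95/128 · min R -47/64 => -189/256
10 of 13 · RBRBRRRRBB · max L -189/256 · min R -47/64 => -377/512
11 of 13 · RBRBRRRRBBB · max L -377/512 · min R -47/64 => -753/1024
12 of 13 · RBRBRRRRBBBR · max L -377/512 · min R -753/1024 => -1507/2048
13 of 13 · RBRBRRRRBBBRB · max L -1507/2048 · min R -753/1024 => -3013/4096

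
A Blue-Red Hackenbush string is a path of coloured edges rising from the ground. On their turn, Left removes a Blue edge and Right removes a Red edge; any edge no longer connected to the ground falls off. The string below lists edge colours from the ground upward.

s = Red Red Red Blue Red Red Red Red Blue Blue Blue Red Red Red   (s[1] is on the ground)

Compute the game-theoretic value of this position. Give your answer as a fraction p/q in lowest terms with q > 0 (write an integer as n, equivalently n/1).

1 of 14 · R · max L −∞ · min R 0 — -1
2 of 14 · RR · max L −∞ · min R -1 — -2
3 of 14 · RRR · max L −∞ · min R -2 — -3
4 of 14 · RRRB · max L -3 · min R -2 — -5/2
5 of 14 · RRRBR · max L -3 · min R -5/2 — -11/4
6 of 14 · RRRBRR · max L -3 · min R -11/4 — -23/8
7 of 14 · RRRBRRR · max L -3 · min R -23/8 — -47/16
8 of 14 · RRRBRRRR · max L -3 · min R -47/16 — -95/32
9 of 14 · RRRBRRRRB · max L -95/32 · min R -47/16 — -189/64
10 of 14 · RRRBRRRRBB · max L -189/64 · min R -47/16 — -377/128
11 of 14 · RRRBRRRRBBB · max L -377/128 · min R -47/16 — -753/256
12 of 14 · RRRBRRRRBBBR · max L -377/128 · min R -753/256 — -1507/512
13 of 14 · RRRBRRRRBBBRR · max L -377/128 · min R -1507/512 — -3015/1024
14 of 14 · RRRBRRRRBBBRRR · max L -377/128 · min R -3015/1024 — -6031/2048

-6031/2048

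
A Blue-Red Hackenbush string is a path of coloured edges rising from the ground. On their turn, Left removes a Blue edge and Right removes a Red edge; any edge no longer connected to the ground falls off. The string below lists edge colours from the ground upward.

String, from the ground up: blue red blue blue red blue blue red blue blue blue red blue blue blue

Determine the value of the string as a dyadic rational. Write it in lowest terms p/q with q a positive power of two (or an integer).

14063/16384

g_1 [b]  L=[0]  R=[(no moves)]  → 1
g_2 [br]  L=[0]  R=[1]  → 1/2
g_3 [brb]  L=[0, 1/2]  R=[1]  → 3/4
g_4 [brbb]  L=[0, 1/2, 3/4]  R=[1]  → 7/8
g_5 [brbbr]  L=[0, 1/2, 3/4]  R=[7/8, 1]  → 13/16
g_6 [brbbrb]  L=[0, 1/2, 3/4, 13/16]  R=[7/8, 1]  → 27/32
g_7 [brbbrbb]  L=[0, 1/2, 3/4, 13/16, 27/32]  R=[7/8, 1]  → 55/64
g_8 [brbbrbbr]  L=[0, 1/2, 3/4, 13/16, 27/32]  R=[55/64, 7/8, 1]  → 109/128
g_9 [brbbrbbrb]  L=[0, 1/2, 3/4, 13/16, 27/32, 109/128]  R=[55/64, 7/8, 1]  → 219/256
g_10 [brbbrbbrbb]  L=[0, 1/2, 3/4, 13/16, 27/32, 109/128, 219/256]  R=[55/64, 7/8, 1]  → 439/512
g_11 [brbbrbbrbbb]  L=[0, 1/2, 3/4, 13/16, 27/32, 109/128, 219/256, 439/512]  R=[55/64, 7/8, 1]  → 879/1024
g_12 [brbbrbbrbbbr]  L=[0, 1/2, 3/4, 13/16, 27/32, 109/128, 219/256, 439/512]  R=[879/1024, 55/64, 7/8, 1]  → 1757/2048
g_13 [brbbrbbrbbbrb]  L=[0, 1/2, 3/4, 13/16, 27/32, 109/128, 219/256, 439/512, 1757/2048]  R=[879/1024, 55/64, 7/8, 1]  → 3515/4096
g_14 [brbbrbbrbbbrbb]  L=[0, 1/2, 3/4, 13/16, 27/32, 109/128, 219/256, 439/512, 1757/2048, 3515/4096]  R=[879/1024, 55/64, 7/8, 1]  → 7031/8192
g_15 [brbbrbbrbbbrbbb]  L=[0, 1/2, 3/4, 13/16, 27/32, 109/128, 219/256, 439/512, 1757/2048, 3515/4096, 7031/8192]  R=[879/1024, 55/64, 7/8, 1]  → 14063/16384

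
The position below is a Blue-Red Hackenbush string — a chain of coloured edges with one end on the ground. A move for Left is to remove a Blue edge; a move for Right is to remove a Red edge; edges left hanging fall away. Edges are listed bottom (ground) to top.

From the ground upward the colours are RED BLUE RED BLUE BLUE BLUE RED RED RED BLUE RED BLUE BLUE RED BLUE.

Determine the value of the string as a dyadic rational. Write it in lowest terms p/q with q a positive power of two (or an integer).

-9125/16384

Recurse on prefixes of the 15-edge string RED BLUE RED BLUE BLUE BLUE RED RED RED BLUE RED BLUE BLUE RED BLUE:
step 1: add RED to get R; options L={  } R={ 0 } = -1
step 2: add BLUE to get RB; options L={ -1 } R={ 0 } = -1/2
step 3: add RED to get RBR; options L={ -1 } R={ -1/2 0 } = -3/4
step 4: add BLUE to get RBRB; options L={ -1 -3/4 } R={ -1/2 0 } = -5/8
step 5: add BLUE to get RBRBB; options L={ -1 -3/4 -5/8 } R={ -1/2 0 } = -9/16
step 6: add BLUE to get RBRBBB; options L={ -1 -3/4 -5/8 -9/16 } R={ -1/2 0 } = -17/32
step 7: add RED to get RBRBBBR; options L={ -1 -3/4 -5/8 -9/16 } R={ -17/32 -1/2 0 } = -35/64
step 8: add RED to get RBRBBBRR; options L={ -1 -3/4 -5/8 -9/16 } R={ -35/64 -17/32 -1/2 0 } = -71/128
step 9: add RED to get RBRBBBRRR; options L={ -1 -3/4 -5/8 -9/16 } R={ -71/128 -35/64 -17/32 -1/2 0 } = -143/256
step 10: add BLUE to get RBRBBBRRRB; options L={ -1 -3/4 -5/8 -9/16 -143/256 } R={ -71/128 -35/64 -17/32 -1/2 0 } = -285/512
step 11: add RED to get RBRBBBRRRBR; options L={ -1 -3/4 -5/8 -9/16 -143/256 } R={ -285/512 -71/128 -35/64 -17/32 -1/2 0 } = -571/1024
step 12: add BLUE to get RBRBBBRRRBRB; options L={ -1 -3/4 -5/8 -9/16 -143/256 -571/1024 } R={ -285/512 -71/128 -35/64 -17/32 -1/2 0 } = -1141/2048
step 13: add BLUE to get RBRBBBRRRBRBB; options L={ -1 -3/4 -5/8 -9/16 -143/256 -571/1024 -1141/2048 } R={ -285/512 -71/128 -35/64 -17/32 -1/2 0 } = -2281/4096
step 14: add RED to get RBRBBBRRRBRBBR; options L={ -1 -3/4 -5/8 -9/16 -143/256 -571/1024 -1141/2048 } R={ -2281/4096 -285/512 -71/128 -35/64 -17/32 -1/2 0 } = -4563/8192
step 15: add BLUE to get RBRBBBRRRBRBBRB; options L={ -1 -3/4 -5/8 -9/16 -143/256 -571/1024 -1141/2048 -4563/8192 } R={ -2281/4096 -285/512 -71/128 -35/64 -17/32 -1/2 0 } = -9125/16384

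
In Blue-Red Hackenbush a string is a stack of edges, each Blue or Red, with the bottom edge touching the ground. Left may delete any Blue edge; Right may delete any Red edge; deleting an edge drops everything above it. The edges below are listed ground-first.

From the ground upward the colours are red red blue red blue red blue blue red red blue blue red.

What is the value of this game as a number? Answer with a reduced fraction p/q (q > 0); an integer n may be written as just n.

Prefix values for red red blue red blue red blue blue red red blue blue red via {L|R} + simplicity:
step 1: add red to get r; options L={ — } R={ 0 } gives -1
step 2: add red to get rr; options L={ — } R={ -1; 0 } gives -2
step 3: add blue to get rrb; options L={ -2 } R={ -1; 0 } gives -3/2
step 4: add red to get rrbr; options L={ -2 } R={ -3/2; -1; 0 } gives -7/4
step 5: add blue to get rrbrb; options L={ -2; -7/4 } R={ -3/2; -1; 0 } gives -13/8
step 6: add red to get rrbrbr; options L={ -2; -7/4 } R={ -13/8; -3/2; -1; 0 } gives -27/16
step 7: add blue to get rrbrbrb; options L={ -2; -7/4; -27/16 } R={ -13/8; -3/2; -1; 0 } gives -53/32
step 8: add blue to get rrbrbrbb; options L={ -2; -7/4; -27/16; -53/32 } R={ -13/8; -3/2; -1; 0 } gives -105/64
step 9: add red to get rrbrbrbbr; options L={ -2; -7/4; -27/16; -53/32 } R={ -105/64; -13/8; -3/2; -1; 0 } gives -211/128
step 10: add red to get rrbrbrbbrr; options L={ -2; -7/4; -27/16; -53/32 } R={ -211/128; -105/64; -13/8; -3/2; -1; 0 } gives -423/256
step 11: add blue to get rrbrbrbbrrb; options L={ -2; -7/4; -27/16; -53/32; -423/256 } R={ -211/128; -105/64; -13/8; -3/2; -1; 0 } gives -845/512
step 12: add blue to get rrbrbrbbrrbb; options L={ -2; -7/4; -27/16; -53/32; -423/256; -845/512 } R={ -211/128; -105/64; -13/8; -3/2; -1; 0 } gives -1689/1024
step 13: add red to get rrbrbrbbrrbbr; options L={ -2; -7/4; -27/16; -53/32; -423/256; -845/512 } R={ -1689/1024; -211/128; -105/64; -13/8; -3/2; -1; 0 } gives -3379/2048

-3379/2048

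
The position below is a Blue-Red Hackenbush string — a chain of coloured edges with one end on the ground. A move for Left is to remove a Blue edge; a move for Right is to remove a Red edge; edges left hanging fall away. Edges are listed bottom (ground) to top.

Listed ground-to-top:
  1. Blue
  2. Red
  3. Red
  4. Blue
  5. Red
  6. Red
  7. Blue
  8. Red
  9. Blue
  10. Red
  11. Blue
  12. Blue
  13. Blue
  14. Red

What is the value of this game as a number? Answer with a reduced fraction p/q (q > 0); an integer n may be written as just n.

Build val(s[:k]) for k = 1..14, string s = Blue Red Red Blue Red Red Blue Red Blue Red Blue Blue Blue Red.
val(B) = { 0 | (no moves) } gives 1
val(BR) = { 0 | 1 } gives 1/2
val(BRR) = { 0 | 1/2, 1 } gives 1/4
val(BRRB) = { 0, 1/4 | 1/2, 1 } gives 3/8
val(BRRBR) = { 0, 1/4 | 3/8, 1/2, 1 } gives 5/16
val(BRRBRR) = { 0, 1/4 | 5/16, 3/8, 1/2, 1 } gives 9/32
val(BRRBRRB) = { 0, 1/4, 9/32 | 5/16, 3/8, 1/2, 1 } gives 19/64
val(BRRBRRBR) = { 0, 1/4, 9/32 | 19/64, 5/16, 3/8, 1/2, 1 } gives 37/128
val(BRRBRRBRB) = { 0, 1/4, 9/32, 37/128 | 19/64, 5/16, 3/8, 1/2, 1 } gives 75/256
val(BRRBRRBRBR) = { 0, 1/4, 9/32, 37/128 | 75/256, 19/64, 5/16, 3/8, 1/2, 1 } gives 149/512
val(BRRBRRBRBRB) = { 0, 1/4, 9/32, 37/128, 149/512 | 75/256, 19/64, 5/16, 3/8, 1/2, 1 } gives 299/1024
val(BRRBRRBRBRBB) = { 0, 1/4, 9/32, 37/128, 149/512, 299/1024 | 75/256, 19/64, 5/16, 3/8, 1/2, 1 } gives 599/2048
val(BRRBRRBRBRBBB) = { 0, 1/4, 9/32, 37/128, 149/512, 299/1024, 599/2048 | 75/256, 19/64, 5/16, 3/8, 1/2, 1 } gives 1199/4096
val(BRRBRRBRBRBBBR) = { 0, 1/4, 9/32, 37/128, 149/512, 299/1024, 599/2048 | 1199/4096, 75/256, 19/64, 5/16, 3/8, 1/2, 1 } gives 2397/8192

2397/8192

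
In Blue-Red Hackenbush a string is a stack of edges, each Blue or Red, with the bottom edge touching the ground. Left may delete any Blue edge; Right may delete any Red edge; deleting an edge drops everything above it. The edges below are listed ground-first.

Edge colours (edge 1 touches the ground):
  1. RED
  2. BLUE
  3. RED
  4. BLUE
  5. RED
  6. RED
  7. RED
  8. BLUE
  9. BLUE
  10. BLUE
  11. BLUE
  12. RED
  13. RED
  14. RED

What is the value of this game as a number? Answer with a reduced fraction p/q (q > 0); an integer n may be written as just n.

-5903/8192

Recurse on prefixes of the 14-edge string RED BLUE RED BLUE RED RED RED BLUE BLUE BLUE BLUE RED RED RED:
R: Left { — }, Right { 0 } → simplest -1
RB: Left { -1 }, Right { 0 } → simplest -1/2
RBR: Left { -1 }, Right { -1/2, 0 } → simplest -3/4
RBRB: Left { -1, -3/4 }, Right { -1/2, 0 } → simplest -5/8
RBRBR: Left { -1, -3/4 }, Right { -5/8, -1/2, 0 } → simplest -11/16
RBRBRR: Left { -1, -3/4 }, Right { -11/16, -5/8, -1/2, 0 } → simplest -23/32
RBRBRRR: Left { -1, -3/4 }, Right { -23/32, -11/16, -5/8, -1/2, 0 } → simplest -47/64
RBRBRRRB: Left { -1, -3/4, -47/64 }, Right { -23/32, -11/16, -5/8, -1/2, 0 } → simplest -93/128
RBRBRRRBB: Left { -1, -3/4, -47/64, -93/128 }, Right { -23/32, -11/16, -5/8, -1/2, 0 } → simplest -185/256
RBRBRRRBBB: Left { -1, -3/4, -47/64, -93/128, -185/256 }, Right { -23/32, -11/16, -5/8, -1/2, 0 } → simplest -369/512
RBRBRRRBBBB: Left { -1, -3/4, -47/64, -93/128, -185/256, -369/512 }, Right { -23/32, -11/16, -5/8, -1/2, 0 } → simplest -737/1024
RBRBRRRBBBBR: Left { -1, -3/4, -47/64, -93/128, -185/256, -369/512 }, Right { -737/1024, -23/32, -11/16, -5/8, -1/2, 0 } → simplest -1475/2048
RBRBRRRBBBBRR: Left { -1, -3/4, -47/64, -93/128, -185/256, -369/512 }, Right { -1475/2048, -737/1024, -23/32, -11/16, -5/8, -1/2, 0 } → simplest -2951/4096
RBRBRRRBBBBRRR: Left { -1, -3/4, -47/64, -93/128, -185/256, -369/512 }, Right { -2951/4096, -1475/2048, -737/1024, -23/32, -11/16, -5/8, -1/2, 0 } → simplest -5903/8192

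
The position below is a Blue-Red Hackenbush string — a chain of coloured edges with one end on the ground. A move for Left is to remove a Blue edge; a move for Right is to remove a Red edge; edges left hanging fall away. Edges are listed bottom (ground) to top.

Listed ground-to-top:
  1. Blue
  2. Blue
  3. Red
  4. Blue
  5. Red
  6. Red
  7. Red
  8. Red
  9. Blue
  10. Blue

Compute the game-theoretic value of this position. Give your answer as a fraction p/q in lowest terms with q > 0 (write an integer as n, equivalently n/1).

1 of 10 · B · max L 0 · min R +∞ = 1
2 of 10 · BB · max L 1 · min R +∞ = 2
3 of 10 · BBR · max L 1 · min R 2 = 3/2
4 of 10 · BBRB · max L 3/2 · min R 2 = 7/4
5 of 10 · BBRBR · max L 3/2 · min R 7/4 = 13/8
6 of 10 · BBRBRR · max L 3/2 · min R 13/8 = 25/16
7 of 10 · BBRBRRR · max L 3/2 · min R 25/16 = 49/32
8 of 10 · BBRBRRRR · max L 3/2 · min R 49/32 = 97/64
9 of 10 · BBRBRRRRB · max L 97/64 · min R 49/32 = 195/128
10 of 10 · BBRBRRRRBB · max L 195/128 · min R 49/32 = 391/256

391/256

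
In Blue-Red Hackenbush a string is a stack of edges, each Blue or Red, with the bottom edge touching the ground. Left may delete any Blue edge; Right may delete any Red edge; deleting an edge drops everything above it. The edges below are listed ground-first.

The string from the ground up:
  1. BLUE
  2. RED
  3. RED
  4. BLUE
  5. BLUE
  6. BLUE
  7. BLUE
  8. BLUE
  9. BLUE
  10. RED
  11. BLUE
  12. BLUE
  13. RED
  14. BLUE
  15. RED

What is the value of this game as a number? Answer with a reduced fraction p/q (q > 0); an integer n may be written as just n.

8117/16384

Recurse on prefixes of the 15-edge string BLUE RED RED BLUE BLUE BLUE BLUE BLUE BLUE RED BLUE BLUE RED BLUE RED:
g(B) = { 0 | (no moves) } = 1
g(BR) = { 0 | 1 } = 1/2
g(BRR) = { 0 | 1/2,1 } = 1/4
g(BRRB) = { 0,1/4 | 1/2,1 } = 3/8
g(BRRBB) = { 0,1/4,3/8 | 1/2,1 } = 7/16
g(BRRBBB) = { 0,1/4,3/8,7/16 | 1/2,1 } = 15/32
g(BRRBBBB) = { 0,1/4,3/8,7/16,15/32 | 1/2,1 } = 31/64
g(BRRBBBBB) = { 0,1/4,3/8,7/16,15/32,31/64 | 1/2,1 } = 63/128
g(BRRBBBBBB) = { 0,1/4,3/8,7/16,15/32,31/64,63/128 | 1/2,1 } = 127/256
g(BRRBBBBBBR) = { 0,1/4,3/8,7/16,15/32,31/64,63/128 | 127/256,1/2,1 } = 253/512
g(BRRBBBBBBRB) = { 0,1/4,3/8,7/16,15/32,31/64,63/128,253/512 | 127/256,1/2,1 } = 507/1024
g(BRRBBBBBBRBB) = { 0,1/4,3/8,7/16,15/32,31/64,63/128,253/512,507/1024 | 127/256,1/2,1 } = 1015/2048
g(BRRBBBBBBRBBR) = { 0,1/4,3/8,7/16,15/32,31/64,63/128,253/512,507/1024 | 1015/2048,127/256,1/2,1 } = 2029/4096
g(BRRBBBBBBRBBRB) = { 0,1/4,3/8,7/16,15/32,31/64,63/128,253/512,507/1024,2029/4096 | 1015/2048,127/256,1/2,1 } = 4059/8192
g(BRRBBBBBBRBBRBR) = { 0,1/4,3/8,7/16,15/32,31/64,63/128,253/512,507/1024,2029/4096 | 4059/8192,1015/2048,127/256,1/2,1 } = 8117/16384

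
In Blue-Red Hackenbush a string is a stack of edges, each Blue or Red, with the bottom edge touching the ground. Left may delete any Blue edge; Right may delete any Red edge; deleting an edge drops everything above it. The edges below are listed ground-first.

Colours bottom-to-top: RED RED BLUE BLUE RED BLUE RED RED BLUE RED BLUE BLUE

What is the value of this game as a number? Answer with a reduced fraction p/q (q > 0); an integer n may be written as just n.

-1385/1024

Recurse on prefixes of the 12-edge string RED RED BLUE BLUE RED BLUE RED RED BLUE RED BLUE BLUE:
R: Left { none }, Right { 0 } => simplest -1
RR: Left { none }, Right { -1, 0 } => simplest -2
RRB: Left { -2 }, Right { -1, 0 } => simplest -3/2
RRBB: Left { -2, -3/2 }, Right { -1, 0 } => simplest -5/4
RRBBR: Left { -2, -3/2 }, Right { -5/4, -1, 0 } => simplest -11/8
RRBBRB: Left { -2, -3/2, -11/8 }, Right { -5/4, -1, 0 } => simplest -21/16
RRBBRBR: Left { -2, -3/2, -11/8 }, Right { -21/16, -5/4, -1, 0 } => simplest -43/32
RRBBRBRR: Left { -2, -3/2, -11/8 }, Right { -43/32, -21/16, -5/4, -1, 0 } => simplest -87/64
RRBBRBRRB: Left { -2, -3/2, -11/8, -87/64 }, Right { -43/32, -21/16, -5/4, -1, 0 } => simplest -173/128
RRBBRBRRBR: Left { -2, -3/2, -11/8, -87/64 }, Right { -173/128, -43/32, -21/16, -5/4, -1, 0 } => simplest -347/256
RRBBRBRRBRB: Left { -2, -3/2, -11/8, -87/64, -347/256 }, Right { -173/128, -43/32, -21/16, -5/4, -1, 0 } => simplest -693/512
RRBBRBRRBRBB: Left { -2, -3/2, -11/8, -87/64, -347/256, -693/512 }, Right { -173/128, -43/32, -21/16, -5/4, -1, 0 } => simplest -1385/1024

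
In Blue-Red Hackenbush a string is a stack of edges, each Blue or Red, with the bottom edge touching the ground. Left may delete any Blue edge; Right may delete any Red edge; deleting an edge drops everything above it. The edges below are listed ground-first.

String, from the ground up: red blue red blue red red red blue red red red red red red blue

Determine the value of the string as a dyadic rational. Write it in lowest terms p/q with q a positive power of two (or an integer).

-12029/16384

Build G(s[:k]) for k = 1..15, string s = red blue red blue red red red blue red red red red red red blue.
G_1 [r]  L=[(no moves)]  R=[0]  ⇒ -1
G_2 [rb]  L=[-1]  R=[0]  ⇒ -1/2
G_3 [rbr]  L=[-1]  R=[-1/2,0]  ⇒ -3/4
G_4 [rbrb]  L=[-1,-3/4]  R=[-1/2,0]  ⇒ -5/8
G_5 [rbrbr]  L=[-1,-3/4]  R=[-5/8,-1/2,0]  ⇒ -11/16
G_6 [rbrbrr]  L=[-1,-3/4]  R=[-11/16,-5/8,-1/2,0]  ⇒ -23/32
G_7 [rbrbrrr]  L=[-1,-3/4]  R=[-23/32,-11/16,-5/8,-1/2,0]  ⇒ -47/64
G_8 [rbrbrrrb]  L=[-1,-3/4,-47/64]  R=[-23/32,-11/16,-5/8,-1/2,0]  ⇒ -93/128
G_9 [rbrbrrrbr]  L=[-1,-3/4,-47/64]  R=[-93/128,-23/32,-11/16,-5/8,-1/2,0]  ⇒ -187/256
G_10 [rbrbrrrbrr]  L=[-1,-3/4,-47/64]  R=[-187/256,-93/128,-23/32,-11/16,-5/8,-1/2,0]  ⇒ -375/512
G_11 [rbrbrrrbrrr]  L=[-1,-3/4,-47/64]  R=[-375/512,-187/256,-93/128,-23/32,-11/16,-5/8,-1/2,0]  ⇒ -751/1024
G_12 [rbrbrrrbrrrr]  L=[-1,-3/4,-47/64]  R=[-751/1024,-375/512,-187/256,-93/128,-23/32,-11/16,-5/8,-1/2,0]  ⇒ -1503/2048
G_13 [rbrbrrrbrrrrr]  L=[-1,-3/4,-47/64]  R=[-1503/2048,-751/1024,-375/512,-187/256,-93/128,-23/32,-11/16,-5/8,-1/2,0]  ⇒ -3007/4096
G_14 [rbrbrrrbrrrrrr]  L=[-1,-3/4,-47/64]  R=[-3007/4096,-1503/2048,-751/1024,-375/512,-187/256,-93/128,-23/32,-11/16,-5/8,-1/2,0]  ⇒ -6015/8192
G_15 [rbrbrrrbrrrrrrb]  L=[-1,-3/4,-47/64,-6015/8192]  R=[-3007/4096,-1503/2048,-751/1024,-375/512,-187/256,-93/128,-23/32,-11/16,-5/8,-1/2,0]  ⇒ -12029/16384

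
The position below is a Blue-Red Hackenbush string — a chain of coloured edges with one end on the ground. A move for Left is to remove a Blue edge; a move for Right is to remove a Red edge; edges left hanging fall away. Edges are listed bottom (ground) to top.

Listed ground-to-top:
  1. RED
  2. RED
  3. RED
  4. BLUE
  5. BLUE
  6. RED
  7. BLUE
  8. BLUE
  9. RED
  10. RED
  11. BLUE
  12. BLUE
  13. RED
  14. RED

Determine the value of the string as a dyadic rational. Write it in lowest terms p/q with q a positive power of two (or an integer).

Recurse on prefixes of the 14-edge string RED RED RED BLUE BLUE RED BLUE BLUE RED RED BLUE BLUE RED RED:
edge 1 of 14 (RED): { none | 0 } -> -1
edge 2 of 14 (RED): { none | -1 0 } -> -2
edge 3 of 14 (RED): { none | -2 -1 0 } -> -3
edge 4 of 14 (BLUE): { -3 | -2 -1 0 } -> -5/2
edge 5 of 14 (BLUE): { -3 -5/2 | -2 -1 0 } -> -9/4
edge 6 of 14 (RED): { -3 -5/2 | -9/4 -2 -1 0 } -> -19/8
edge 7 of 14 (BLUE): { -3 -5/2 -19/8 | -9/4 -2 -1 0 } -> -37/16
edge 8 of 14 (BLUE): { -3 -5/2 -19/8 -37/16 | -9/4 -2 -1 0 } -> -73/32
edge 9 of 14 (RED): { -3 -5/2 -19/8 -37/16 | -73/32 -9/4 -2 -1 0 } -> -147/64
edge 10 of 14 (RED): { -3 -5/2 -19/8 -37/16 | -147/64 -73/32 -9/4 -2 -1 0 } -> -295/128
edge 11 of 14 (BLUE): { -3 -5/2 -19/8 -37/16 -295/128 | -147/64 -73/32 -9/4 -2 -1 0 } -> -589/256
edge 12 of 14 (BLUE): { -3 -5/2 -19/8 -37/16 -295/128 -589/256 | -147/64 -73/32 -9/4 -2 -1 0 } -> -1177/512
edge 13 of 14 (RED): { -3 -5/2 -19/8 -37/16 -295/128 -589/256 | -1177/512 -147/64 -73/32 -9/4 -2 -1 0 } -> -2355/1024
edge 14 of 14 (RED): { -3 -5/2 -19/8 -37/16 -295/128 -589/256 | -2355/1024 -1177/512 -147/64 -73/32 -9/4 -2 -1 0 } -> -4711/2048

-4711/2048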